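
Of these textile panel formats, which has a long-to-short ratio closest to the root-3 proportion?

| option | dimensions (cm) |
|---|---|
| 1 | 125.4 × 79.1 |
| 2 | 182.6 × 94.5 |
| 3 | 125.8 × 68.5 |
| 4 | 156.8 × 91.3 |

4

Ratios (long/short): 1 ≈ 1.585; 2 ≈ 1.932; 3 ≈ 1.836; 4 ≈ 1.717.
root-3 ≈ 1.732; option 4 is nearest (Δ 0.015).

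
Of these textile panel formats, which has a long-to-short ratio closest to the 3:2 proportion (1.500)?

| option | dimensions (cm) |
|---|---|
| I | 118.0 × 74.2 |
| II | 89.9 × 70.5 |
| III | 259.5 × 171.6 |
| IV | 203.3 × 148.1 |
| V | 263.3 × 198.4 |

Ratios (long/short): I ≈ 1.590; II ≈ 1.275; III ≈ 1.512; IV ≈ 1.373; V ≈ 1.327.
3:2 ≈ 1.500; option III is nearest (Δ 0.012).

III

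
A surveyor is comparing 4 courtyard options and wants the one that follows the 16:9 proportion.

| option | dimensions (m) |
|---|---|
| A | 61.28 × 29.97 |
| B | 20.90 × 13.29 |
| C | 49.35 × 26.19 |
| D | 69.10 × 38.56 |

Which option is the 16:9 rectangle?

Ratios (long/short): A ≈ 2.045; B ≈ 1.573; C ≈ 1.884; D ≈ 1.792.
16:9 ≈ 1.778; option D is nearest (Δ 0.014).

D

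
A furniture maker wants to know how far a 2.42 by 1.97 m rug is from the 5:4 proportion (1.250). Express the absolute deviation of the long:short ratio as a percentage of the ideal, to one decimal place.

1.7%

Ratio = 2.42 / 1.97 ≈ 1.2284.
Ideal 5:4 = 1.2500. |1.2284 − 1.2500| / 1.2500 ≈ 1.73% → 1.7%.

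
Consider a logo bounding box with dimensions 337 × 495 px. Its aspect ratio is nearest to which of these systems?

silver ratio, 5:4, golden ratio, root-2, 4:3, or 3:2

Ratio = 495 / 337 ≈ 1.469.
Distances: silver ratio 2.414 (Δ 0.945); 5:4 1.250 (Δ 0.219); golden ratio 1.618 (Δ 0.149); root-2 1.414 (Δ 0.055); 4:3 1.333 (Δ 0.136); 3:2 1.500 (Δ 0.031).

3:2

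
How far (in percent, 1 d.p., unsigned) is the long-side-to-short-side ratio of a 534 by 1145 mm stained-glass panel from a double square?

7.2%

Ratio = 1145 / 534 ≈ 2.1442.
Ideal 2:1 = 2.0000. |2.1442 − 2.0000| / 2.0000 ≈ 7.21% → 7.2%.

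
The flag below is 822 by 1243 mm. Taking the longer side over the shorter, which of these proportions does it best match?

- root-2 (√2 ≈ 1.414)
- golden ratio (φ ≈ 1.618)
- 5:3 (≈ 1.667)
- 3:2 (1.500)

3:2

Ratio = 1243 / 822 ≈ 1.512.
Distances: root-2 1.414 (Δ 0.098); golden ratio 1.618 (Δ 0.106); 5:3 1.667 (Δ 0.155); 3:2 1.500 (Δ 0.012).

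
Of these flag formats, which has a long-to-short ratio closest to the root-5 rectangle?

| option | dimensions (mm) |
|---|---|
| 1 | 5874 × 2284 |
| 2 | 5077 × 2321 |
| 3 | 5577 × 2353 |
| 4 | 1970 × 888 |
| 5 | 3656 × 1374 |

4

Target root-5 ≈ 2.236.
1: 2.572 (Δ0.336)  2: 2.187 (Δ0.049)  3: 2.370 (Δ0.134)  4: 2.218 (Δ0.018)  5: 2.661 (Δ0.425)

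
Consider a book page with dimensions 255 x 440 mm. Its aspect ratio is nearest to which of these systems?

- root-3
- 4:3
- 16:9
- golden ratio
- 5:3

root-3

Ratio = 440 / 255 ≈ 1.725.
Distances: root-3 1.732 (Δ 0.007); 4:3 1.333 (Δ 0.392); 16:9 1.778 (Δ 0.053); golden ratio 1.618 (Δ 0.107); 5:3 1.667 (Δ 0.058).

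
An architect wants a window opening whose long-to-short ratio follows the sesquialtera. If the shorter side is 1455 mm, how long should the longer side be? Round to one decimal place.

3:2 = 1.50000.
Longer side = 1455 × 1.50000 ≈ 2182.500 → 2182.5 mm.

2182.5 mm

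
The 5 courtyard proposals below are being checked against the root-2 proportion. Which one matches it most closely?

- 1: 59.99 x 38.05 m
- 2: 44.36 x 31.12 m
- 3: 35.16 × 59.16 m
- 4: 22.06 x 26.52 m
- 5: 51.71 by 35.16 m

Ratios (long/short): 1 ≈ 1.577; 2 ≈ 1.425; 3 ≈ 1.683; 4 ≈ 1.202; 5 ≈ 1.471.
root-2 ≈ 1.414; option 2 is nearest (Δ 0.011).

2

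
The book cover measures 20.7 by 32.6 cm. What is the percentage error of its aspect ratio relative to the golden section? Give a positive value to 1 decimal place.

2.7%

Ratio = 32.6 / 20.7 ≈ 1.5749.
Ideal golden ratio ≈ 1.6180. |1.5749 − 1.6180| / 1.6180 ≈ 2.66% → 2.7%.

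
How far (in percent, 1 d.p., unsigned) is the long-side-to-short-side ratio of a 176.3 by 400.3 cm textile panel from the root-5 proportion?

Ratio = 400.3 / 176.3 ≈ 2.2706.
Ideal root-5 ≈ 2.2361. |2.2706 − 2.2361| / 2.2361 ≈ 1.54% → 1.5%.

1.5%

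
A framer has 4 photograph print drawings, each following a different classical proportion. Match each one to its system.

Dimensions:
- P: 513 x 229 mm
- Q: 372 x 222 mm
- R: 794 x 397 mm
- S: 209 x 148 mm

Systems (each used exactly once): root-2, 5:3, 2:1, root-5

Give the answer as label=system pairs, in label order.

Ratios: P ≈ 2.240; Q ≈ 1.676; R ≈ 2.000; S ≈ 1.412.
Targets: root-2 ≈ 1.414; 5:3 ≈ 1.667; 2:1 ≈ 2.000; root-5 ≈ 2.236.

P=root-5, Q=5:3, R=2:1, S=root-2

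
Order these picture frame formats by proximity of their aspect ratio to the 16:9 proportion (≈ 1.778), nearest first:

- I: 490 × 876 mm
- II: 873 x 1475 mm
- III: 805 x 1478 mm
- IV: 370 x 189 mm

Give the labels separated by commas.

Ratios: I = 876 / 490 ≈ 1.788; II = 1475 / 873 ≈ 1.690; III = 1478 / 805 ≈ 1.836; IV = 370 / 189 ≈ 1.958.
|Δ from 1.778|: I 0.010; II 0.088; III 0.058; IV 0.180.

I, III, II, IV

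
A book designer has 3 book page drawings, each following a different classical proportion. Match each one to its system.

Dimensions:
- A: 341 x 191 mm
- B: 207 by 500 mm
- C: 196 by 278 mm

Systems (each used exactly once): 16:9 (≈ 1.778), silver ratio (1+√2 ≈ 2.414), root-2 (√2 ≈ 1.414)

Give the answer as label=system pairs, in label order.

A = 341/191 ≈ 1.785 → 16:9 (1.778)
B = 500/207 ≈ 2.415 → silver ratio (2.414)
C = 278/196 ≈ 1.418 → root-2 (1.414)

A=16:9, B=silver ratio, C=root-2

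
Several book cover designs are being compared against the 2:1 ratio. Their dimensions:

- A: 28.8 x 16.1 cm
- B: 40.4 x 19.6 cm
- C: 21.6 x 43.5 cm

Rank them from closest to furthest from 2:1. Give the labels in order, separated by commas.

A: 28.8/16.1 ≈ 1.789 → |1.789 − 2.000| = 0.211
B: 40.4/19.6 ≈ 2.061 → |2.061 − 2.000| = 0.061
C: 43.5/21.6 ≈ 2.014 → |2.014 − 2.000| = 0.014

C, B, A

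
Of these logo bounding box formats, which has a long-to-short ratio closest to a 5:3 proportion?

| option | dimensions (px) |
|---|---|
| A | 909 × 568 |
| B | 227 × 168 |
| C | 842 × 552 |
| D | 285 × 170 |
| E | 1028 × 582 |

D

Target 5:3 ≈ 1.667.
A: 1.600 (Δ0.067)  B: 1.351 (Δ0.316)  C: 1.525 (Δ0.142)  D: 1.676 (Δ0.009)  E: 1.766 (Δ0.099)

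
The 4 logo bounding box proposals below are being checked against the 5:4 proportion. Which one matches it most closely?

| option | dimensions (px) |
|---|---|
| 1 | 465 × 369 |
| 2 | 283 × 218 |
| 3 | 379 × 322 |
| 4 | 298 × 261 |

1

Target 5:4 ≈ 1.250.
1: 1.260 (Δ0.010)  2: 1.298 (Δ0.048)  3: 1.177 (Δ0.073)  4: 1.142 (Δ0.108)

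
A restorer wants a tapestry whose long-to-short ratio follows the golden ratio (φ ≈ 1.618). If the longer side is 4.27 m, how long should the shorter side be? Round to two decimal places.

golden ratio ≈ 1.61803.
Shorter side = 4.27 ÷ 1.61803 ≈ 2.6390 → 2.64 m.

2.64 m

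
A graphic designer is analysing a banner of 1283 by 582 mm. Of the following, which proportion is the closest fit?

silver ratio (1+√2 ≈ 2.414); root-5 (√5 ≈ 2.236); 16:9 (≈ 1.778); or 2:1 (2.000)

root-5

Ratio = 1283 / 582 ≈ 2.204.
Distances: silver ratio 2.414 (Δ 0.210); root-5 2.236 (Δ 0.032); 16:9 1.778 (Δ 0.426); 2:1 2.000 (Δ 0.204).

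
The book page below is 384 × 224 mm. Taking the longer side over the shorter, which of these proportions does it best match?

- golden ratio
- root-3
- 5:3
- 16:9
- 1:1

Ratio = 384 / 224 ≈ 1.714.
Distances: golden ratio 1.618 (Δ 0.096); root-3 1.732 (Δ 0.018); 5:3 1.667 (Δ 0.047); 16:9 1.778 (Δ 0.064); 1:1 1.000 (Δ 0.714).

root-3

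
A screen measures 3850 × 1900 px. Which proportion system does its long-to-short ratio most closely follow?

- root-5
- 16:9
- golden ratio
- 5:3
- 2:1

2:1

3850/1900 ≈ 2.026. Nearest candidates are 2:1 (2.000, off by 0.026) and root-5 (2.236, off by 0.210).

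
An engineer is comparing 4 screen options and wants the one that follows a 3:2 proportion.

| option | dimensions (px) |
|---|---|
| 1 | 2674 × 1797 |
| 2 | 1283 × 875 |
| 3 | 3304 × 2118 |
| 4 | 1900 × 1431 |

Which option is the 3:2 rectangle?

1

Ratios (long/short): 1 ≈ 1.488; 2 ≈ 1.466; 3 ≈ 1.560; 4 ≈ 1.328.
3:2 ≈ 1.500; option 1 is nearest (Δ 0.012).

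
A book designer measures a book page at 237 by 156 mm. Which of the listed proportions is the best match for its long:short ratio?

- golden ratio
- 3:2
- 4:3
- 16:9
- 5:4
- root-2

Ratio = 237 / 156 ≈ 1.519.
Distances: golden ratio 1.618 (Δ 0.099); 3:2 1.500 (Δ 0.019); 4:3 1.333 (Δ 0.186); 16:9 1.778 (Δ 0.259); 5:4 1.250 (Δ 0.269); root-2 1.414 (Δ 0.105).

3:2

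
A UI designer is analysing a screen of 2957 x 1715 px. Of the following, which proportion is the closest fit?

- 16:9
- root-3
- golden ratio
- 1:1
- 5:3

root-3

2957/1715 ≈ 1.724. Nearest candidates are root-3 (1.732, off by 0.008) and 16:9 (1.778, off by 0.054).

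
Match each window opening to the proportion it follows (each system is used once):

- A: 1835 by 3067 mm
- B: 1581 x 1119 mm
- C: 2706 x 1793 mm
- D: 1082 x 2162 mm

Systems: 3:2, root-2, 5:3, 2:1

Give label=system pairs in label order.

A=5:3, B=root-2, C=3:2, D=2:1

A = 3067/1835 ≈ 1.671 → 5:3 (1.667)
B = 1581/1119 ≈ 1.413 → root-2 (1.414)
C = 2706/1793 ≈ 1.509 → 3:2 (1.500)
D = 2162/1082 ≈ 1.998 → 2:1 (2.000)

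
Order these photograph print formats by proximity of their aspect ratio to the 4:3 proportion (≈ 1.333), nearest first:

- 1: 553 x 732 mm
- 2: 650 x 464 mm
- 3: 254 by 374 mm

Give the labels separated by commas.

1, 2, 3

Ratios: 1 = 732 / 553 ≈ 1.324; 2 = 650 / 464 ≈ 1.401; 3 = 374 / 254 ≈ 1.472.
|Δ from 1.333|: 1 0.009; 2 0.068; 3 0.139.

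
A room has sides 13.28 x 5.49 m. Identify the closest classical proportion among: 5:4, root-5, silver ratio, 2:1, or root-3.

silver ratio

13.28/5.49 ≈ 2.419. Nearest candidates are silver ratio (2.414, off by 0.005) and root-5 (2.236, off by 0.183).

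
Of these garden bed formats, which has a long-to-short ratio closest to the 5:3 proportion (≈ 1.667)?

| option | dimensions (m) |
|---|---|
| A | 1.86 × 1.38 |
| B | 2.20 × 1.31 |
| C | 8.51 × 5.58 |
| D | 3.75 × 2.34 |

B

Target 5:3 ≈ 1.667.
A: 1.348 (Δ0.319)  B: 1.679 (Δ0.012)  C: 1.525 (Δ0.142)  D: 1.603 (Δ0.064)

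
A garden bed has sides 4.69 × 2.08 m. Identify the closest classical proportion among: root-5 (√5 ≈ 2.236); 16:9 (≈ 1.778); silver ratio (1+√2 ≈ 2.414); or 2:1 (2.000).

Ratio = 4.69 / 2.08 ≈ 2.255.
Distances: root-5 2.236 (Δ 0.019); 16:9 1.778 (Δ 0.477); silver ratio 2.414 (Δ 0.159); 2:1 2.000 (Δ 0.255).

root-5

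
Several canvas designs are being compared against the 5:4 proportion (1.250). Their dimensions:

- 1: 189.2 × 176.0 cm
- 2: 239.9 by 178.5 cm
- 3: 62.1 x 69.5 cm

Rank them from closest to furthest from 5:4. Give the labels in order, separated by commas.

1: 189.2/176.0 ≈ 1.075 → |1.075 − 1.250| = 0.175
2: 239.9/178.5 ≈ 1.344 → |1.344 − 1.250| = 0.094
3: 69.5/62.1 ≈ 1.119 → |1.119 − 1.250| = 0.131

2, 3, 1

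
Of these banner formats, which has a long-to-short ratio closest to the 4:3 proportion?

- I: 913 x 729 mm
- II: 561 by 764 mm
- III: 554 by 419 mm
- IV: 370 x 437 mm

Ratios (long/short): I ≈ 1.252; II ≈ 1.362; III ≈ 1.322; IV ≈ 1.181.
4:3 ≈ 1.333; option III is nearest (Δ 0.011).

III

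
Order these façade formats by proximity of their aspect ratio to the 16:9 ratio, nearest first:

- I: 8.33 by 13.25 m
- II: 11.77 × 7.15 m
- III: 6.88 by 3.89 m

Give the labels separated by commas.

III, II, I

Ratios: I = 13.25 / 8.33 ≈ 1.591; II = 11.77 / 7.15 ≈ 1.646; III = 6.88 / 3.89 ≈ 1.769.
|Δ from 1.778|: I 0.187; II 0.132; III 0.009.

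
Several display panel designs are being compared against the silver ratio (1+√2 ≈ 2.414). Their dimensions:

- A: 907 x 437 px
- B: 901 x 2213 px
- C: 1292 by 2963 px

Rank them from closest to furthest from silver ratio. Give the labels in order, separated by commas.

B, C, A

A: 907/437 ≈ 2.076 → |2.076 − 2.414| = 0.338
B: 2213/901 ≈ 2.456 → |2.456 − 2.414| = 0.042
C: 2963/1292 ≈ 2.293 → |2.293 − 2.414| = 0.121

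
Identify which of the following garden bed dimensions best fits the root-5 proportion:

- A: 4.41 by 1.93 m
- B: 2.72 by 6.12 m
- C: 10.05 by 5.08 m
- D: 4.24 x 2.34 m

Ratios (long/short): A ≈ 2.285; B ≈ 2.250; C ≈ 1.978; D ≈ 1.812.
root-5 ≈ 2.236; option B is nearest (Δ 0.014).

B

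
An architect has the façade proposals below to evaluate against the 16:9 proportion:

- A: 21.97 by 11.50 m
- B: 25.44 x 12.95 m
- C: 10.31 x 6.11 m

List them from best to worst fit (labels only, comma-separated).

A: 21.97/11.50 ≈ 1.910 → |1.910 − 1.778| = 0.132
B: 25.44/12.95 ≈ 1.964 → |1.964 − 1.778| = 0.186
C: 10.31/6.11 ≈ 1.687 → |1.687 − 1.778| = 0.091

C, A, B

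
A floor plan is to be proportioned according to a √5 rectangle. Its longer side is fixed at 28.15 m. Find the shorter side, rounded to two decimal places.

root-5 ≈ 2.23607.
Shorter side = 28.15 ÷ 2.23607 ≈ 12.5891 → 12.59 m.

12.59 m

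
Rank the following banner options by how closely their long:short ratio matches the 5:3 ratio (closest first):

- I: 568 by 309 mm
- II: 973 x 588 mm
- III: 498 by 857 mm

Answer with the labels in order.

II, III, I

I: 568/309 ≈ 1.838 → |1.838 − 1.667| = 0.171
II: 973/588 ≈ 1.655 → |1.655 − 1.667| = 0.012
III: 857/498 ≈ 1.721 → |1.721 − 1.667| = 0.054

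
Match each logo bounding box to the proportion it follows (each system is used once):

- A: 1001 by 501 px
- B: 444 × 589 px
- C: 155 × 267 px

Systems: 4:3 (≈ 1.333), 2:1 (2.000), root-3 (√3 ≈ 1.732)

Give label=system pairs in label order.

Ratios: A ≈ 1.998; B ≈ 1.327; C ≈ 1.723.
Targets: 4:3 ≈ 1.333; 2:1 ≈ 2.000; root-3 ≈ 1.732.

A=2:1, B=4:3, C=root-3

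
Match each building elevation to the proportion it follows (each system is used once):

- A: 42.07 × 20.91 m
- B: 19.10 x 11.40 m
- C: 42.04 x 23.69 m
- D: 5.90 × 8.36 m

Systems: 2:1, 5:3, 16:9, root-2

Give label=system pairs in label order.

A=2:1, B=5:3, C=16:9, D=root-2

A = 42.07/20.91 ≈ 2.012 → 2:1 (2.000)
B = 19.10/11.40 ≈ 1.675 → 5:3 (1.667)
C = 42.04/23.69 ≈ 1.775 → 16:9 (1.778)
D = 8.36/5.90 ≈ 1.417 → root-2 (1.414)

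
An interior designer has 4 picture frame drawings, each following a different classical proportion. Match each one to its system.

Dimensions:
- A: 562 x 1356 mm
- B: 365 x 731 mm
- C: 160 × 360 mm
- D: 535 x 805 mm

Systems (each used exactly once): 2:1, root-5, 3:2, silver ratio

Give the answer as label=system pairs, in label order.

A=silver ratio, B=2:1, C=root-5, D=3:2

Ratios: A ≈ 2.413; B ≈ 2.003; C ≈ 2.250; D ≈ 1.505.
Targets: 2:1 ≈ 2.000; root-5 ≈ 2.236; 3:2 ≈ 1.500; silver ratio ≈ 2.414.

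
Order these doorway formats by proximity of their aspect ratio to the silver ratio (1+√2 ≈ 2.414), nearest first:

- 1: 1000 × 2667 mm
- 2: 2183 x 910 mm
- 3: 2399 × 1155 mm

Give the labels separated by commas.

2, 1, 3

Ratios: 1 = 2667 / 1000 ≈ 2.667; 2 = 2183 / 910 ≈ 2.399; 3 = 2399 / 1155 ≈ 2.077.
|Δ from 2.414|: 1 0.253; 2 0.015; 3 0.337.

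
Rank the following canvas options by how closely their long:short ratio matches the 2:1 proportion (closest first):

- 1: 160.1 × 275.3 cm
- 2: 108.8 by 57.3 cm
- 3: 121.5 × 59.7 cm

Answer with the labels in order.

3, 2, 1

1: 275.3/160.1 ≈ 1.720 → |1.720 − 2.000| = 0.280
2: 108.8/57.3 ≈ 1.899 → |1.899 − 2.000| = 0.101
3: 121.5/59.7 ≈ 2.035 → |2.035 − 2.000| = 0.035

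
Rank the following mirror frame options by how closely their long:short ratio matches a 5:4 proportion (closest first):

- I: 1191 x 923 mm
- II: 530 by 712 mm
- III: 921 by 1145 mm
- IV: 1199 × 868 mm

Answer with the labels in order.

I: 1191/923 ≈ 1.290 → |1.290 − 1.250| = 0.040
II: 712/530 ≈ 1.343 → |1.343 − 1.250| = 0.093
III: 1145/921 ≈ 1.243 → |1.243 − 1.250| = 0.007
IV: 1199/868 ≈ 1.381 → |1.381 − 1.250| = 0.131

III, I, II, IV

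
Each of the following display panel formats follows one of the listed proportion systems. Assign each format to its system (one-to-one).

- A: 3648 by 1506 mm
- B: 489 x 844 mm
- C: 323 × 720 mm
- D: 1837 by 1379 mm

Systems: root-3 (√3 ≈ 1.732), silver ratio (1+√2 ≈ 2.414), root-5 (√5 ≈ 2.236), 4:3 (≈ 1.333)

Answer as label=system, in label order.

A=silver ratio, B=root-3, C=root-5, D=4:3

A = 3648/1506 ≈ 2.422 → silver ratio (2.414)
B = 844/489 ≈ 1.726 → root-3 (1.732)
C = 720/323 ≈ 2.229 → root-5 (2.236)
D = 1837/1379 ≈ 1.332 → 4:3 (1.333)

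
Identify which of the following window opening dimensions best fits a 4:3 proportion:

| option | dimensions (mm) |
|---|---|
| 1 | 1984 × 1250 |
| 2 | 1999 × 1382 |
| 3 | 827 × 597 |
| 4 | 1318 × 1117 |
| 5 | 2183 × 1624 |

Target 4:3 ≈ 1.333.
1: 1.587 (Δ0.254)  2: 1.446 (Δ0.113)  3: 1.385 (Δ0.052)  4: 1.180 (Δ0.153)  5: 1.344 (Δ0.011)

5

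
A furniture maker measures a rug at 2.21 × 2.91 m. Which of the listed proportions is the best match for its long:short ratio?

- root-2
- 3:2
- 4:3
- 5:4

Ratio = 2.91 / 2.21 ≈ 1.317.
Distances: root-2 1.414 (Δ 0.097); 3:2 1.500 (Δ 0.183); 4:3 1.333 (Δ 0.016); 5:4 1.250 (Δ 0.067).

4:3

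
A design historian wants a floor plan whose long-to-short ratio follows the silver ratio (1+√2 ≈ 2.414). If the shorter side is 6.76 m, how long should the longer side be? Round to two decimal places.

silver ratio ≈ 2.41421.
Longer side = 6.76 × 2.41421 ≈ 16.3201 → 16.32 m.

16.32 m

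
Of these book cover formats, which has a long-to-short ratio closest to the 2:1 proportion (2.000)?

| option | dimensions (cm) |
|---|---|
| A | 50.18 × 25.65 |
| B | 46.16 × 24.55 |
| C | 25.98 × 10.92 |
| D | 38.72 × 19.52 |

D

Ratios (long/short): A ≈ 1.956; B ≈ 1.880; C ≈ 2.379; D ≈ 1.984.
2:1 ≈ 2.000; option D is nearest (Δ 0.016).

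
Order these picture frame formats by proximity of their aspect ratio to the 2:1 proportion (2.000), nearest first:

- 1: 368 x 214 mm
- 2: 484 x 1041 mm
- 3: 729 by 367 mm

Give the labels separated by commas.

1: 368/214 ≈ 1.720 → |1.720 − 2.000| = 0.280
2: 1041/484 ≈ 2.151 → |2.151 − 2.000| = 0.151
3: 729/367 ≈ 1.986 → |1.986 − 2.000| = 0.014

3, 2, 1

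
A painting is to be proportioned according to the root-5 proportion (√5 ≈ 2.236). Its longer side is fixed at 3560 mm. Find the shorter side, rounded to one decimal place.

1592.1 mm

root-5 ≈ 2.23607.
Shorter side = 3560 ÷ 2.23607 ≈ 1592.079 → 1592.1 mm.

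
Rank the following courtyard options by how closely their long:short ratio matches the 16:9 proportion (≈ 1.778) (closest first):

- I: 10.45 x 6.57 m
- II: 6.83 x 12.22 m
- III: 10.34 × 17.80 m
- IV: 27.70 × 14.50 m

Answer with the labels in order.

Ratios: I = 10.45 / 6.57 ≈ 1.591; II = 12.22 / 6.83 ≈ 1.789; III = 17.80 / 10.34 ≈ 1.721; IV = 27.70 / 14.50 ≈ 1.910.
|Δ from 1.778|: I 0.187; II 0.011; III 0.057; IV 0.132.

II, III, IV, I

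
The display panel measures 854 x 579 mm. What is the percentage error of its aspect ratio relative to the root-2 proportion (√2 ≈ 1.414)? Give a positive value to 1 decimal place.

Ratio = 854 / 579 ≈ 1.4750.
Ideal root-2 ≈ 1.4142. |1.4750 − 1.4142| / 1.4142 ≈ 4.30% → 4.3%.

4.3%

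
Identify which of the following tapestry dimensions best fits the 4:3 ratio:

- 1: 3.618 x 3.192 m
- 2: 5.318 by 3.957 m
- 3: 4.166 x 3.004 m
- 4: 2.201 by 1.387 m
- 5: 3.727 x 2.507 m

Target 4:3 ≈ 1.333.
1: 1.133 (Δ0.200)  2: 1.344 (Δ0.011)  3: 1.387 (Δ0.054)  4: 1.587 (Δ0.254)  5: 1.487 (Δ0.154)

2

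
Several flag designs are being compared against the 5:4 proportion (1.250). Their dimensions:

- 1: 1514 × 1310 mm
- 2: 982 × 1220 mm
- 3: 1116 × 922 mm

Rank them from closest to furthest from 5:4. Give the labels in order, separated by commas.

2, 3, 1

1: 1514/1310 ≈ 1.156 → |1.156 − 1.250| = 0.094
2: 1220/982 ≈ 1.242 → |1.242 − 1.250| = 0.008
3: 1116/922 ≈ 1.210 → |1.210 − 1.250| = 0.040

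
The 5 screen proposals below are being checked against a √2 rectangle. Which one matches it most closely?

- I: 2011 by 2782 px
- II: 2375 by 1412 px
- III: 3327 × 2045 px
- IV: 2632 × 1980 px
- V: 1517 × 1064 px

V

Target root-2 ≈ 1.414.
I: 1.383 (Δ0.031)  II: 1.682 (Δ0.268)  III: 1.627 (Δ0.213)  IV: 1.329 (Δ0.085)  V: 1.426 (Δ0.012)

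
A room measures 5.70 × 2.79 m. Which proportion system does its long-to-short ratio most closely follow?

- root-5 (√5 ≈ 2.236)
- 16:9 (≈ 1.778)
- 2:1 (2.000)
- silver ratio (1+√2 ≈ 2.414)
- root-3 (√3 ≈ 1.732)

2:1

5.70/2.79 ≈ 2.043. Nearest candidates are 2:1 (2.000, off by 0.043) and root-5 (2.236, off by 0.193).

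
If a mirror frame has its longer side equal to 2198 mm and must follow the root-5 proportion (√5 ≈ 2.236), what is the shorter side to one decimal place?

root-5 ≈ 2.23607.
Shorter side = 2198 ÷ 2.23607 ≈ 982.975 → 983.0 mm.

983.0 mm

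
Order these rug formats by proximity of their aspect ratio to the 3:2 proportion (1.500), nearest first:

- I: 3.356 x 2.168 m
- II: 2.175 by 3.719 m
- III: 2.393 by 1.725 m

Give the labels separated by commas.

I, III, II

Ratios: I = 3.356 / 2.168 ≈ 1.548; II = 3.719 / 2.175 ≈ 1.710; III = 2.393 / 1.725 ≈ 1.387.
|Δ from 1.500|: I 0.048; II 0.210; III 0.113.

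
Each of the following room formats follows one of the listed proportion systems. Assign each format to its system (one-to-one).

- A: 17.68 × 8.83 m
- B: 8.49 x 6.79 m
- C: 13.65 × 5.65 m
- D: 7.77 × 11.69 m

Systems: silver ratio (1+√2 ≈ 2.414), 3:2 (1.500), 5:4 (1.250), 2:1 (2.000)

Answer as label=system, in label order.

A = 17.68/8.83 ≈ 2.002 → 2:1 (2.000)
B = 8.49/6.79 ≈ 1.250 → 5:4 (1.250)
C = 13.65/5.65 ≈ 2.416 → silver ratio (2.414)
D = 11.69/7.77 ≈ 1.505 → 3:2 (1.500)

A=2:1, B=5:4, C=silver ratio, D=3:2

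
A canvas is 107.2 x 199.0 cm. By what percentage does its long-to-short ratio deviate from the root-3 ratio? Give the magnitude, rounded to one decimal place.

Ratio = 199.0 / 107.2 ≈ 1.8563.
Ideal root-3 ≈ 1.7321. |1.8563 − 1.7321| / 1.7321 ≈ 7.17% → 7.2%.

7.2%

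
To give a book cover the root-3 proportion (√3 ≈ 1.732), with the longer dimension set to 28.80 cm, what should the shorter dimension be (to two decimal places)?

root-3 ≈ 1.73205.
Shorter side = 28.80 ÷ 1.73205 ≈ 16.6277 → 16.63 cm.

16.63 cm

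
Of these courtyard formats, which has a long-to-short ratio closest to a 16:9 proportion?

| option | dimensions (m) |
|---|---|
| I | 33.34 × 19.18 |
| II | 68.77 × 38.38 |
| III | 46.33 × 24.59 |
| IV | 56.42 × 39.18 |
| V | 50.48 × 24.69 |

Target 16:9 ≈ 1.778.
I: 1.738 (Δ0.040)  II: 1.792 (Δ0.014)  III: 1.884 (Δ0.106)  IV: 1.440 (Δ0.338)  V: 2.045 (Δ0.267)

II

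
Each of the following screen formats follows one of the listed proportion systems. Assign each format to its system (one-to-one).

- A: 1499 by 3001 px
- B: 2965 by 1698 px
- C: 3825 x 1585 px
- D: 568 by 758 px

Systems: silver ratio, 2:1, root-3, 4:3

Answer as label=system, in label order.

A=2:1, B=root-3, C=silver ratio, D=4:3

A = 3001/1499 ≈ 2.002 → 2:1 (2.000)
B = 2965/1698 ≈ 1.746 → root-3 (1.732)
C = 3825/1585 ≈ 2.413 → silver ratio (2.414)
D = 758/568 ≈ 1.335 → 4:3 (1.333)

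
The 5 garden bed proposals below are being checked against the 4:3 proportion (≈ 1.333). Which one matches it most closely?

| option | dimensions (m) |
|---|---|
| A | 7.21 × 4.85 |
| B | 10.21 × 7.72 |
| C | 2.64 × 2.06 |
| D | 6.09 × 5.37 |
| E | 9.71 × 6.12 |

B

Ratios (long/short): A ≈ 1.487; B ≈ 1.323; C ≈ 1.282; D ≈ 1.134; E ≈ 1.587.
4:3 ≈ 1.333; option B is nearest (Δ 0.010).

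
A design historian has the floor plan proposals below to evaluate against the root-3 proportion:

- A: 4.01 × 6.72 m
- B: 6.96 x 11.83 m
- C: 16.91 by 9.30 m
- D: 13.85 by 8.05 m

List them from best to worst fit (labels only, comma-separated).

D, B, A, C

Ratios: A = 6.72 / 4.01 ≈ 1.676; B = 11.83 / 6.96 ≈ 1.700; C = 16.91 / 9.30 ≈ 1.818; D = 13.85 / 8.05 ≈ 1.720.
|Δ from 1.732|: A 0.056; B 0.032; C 0.086; D 0.012.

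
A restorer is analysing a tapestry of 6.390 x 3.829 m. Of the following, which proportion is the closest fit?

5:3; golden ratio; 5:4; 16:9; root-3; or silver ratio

6.390/3.829 ≈ 1.669. Nearest candidates are 5:3 (1.667, off by 0.002) and golden ratio (1.618, off by 0.051).

5:3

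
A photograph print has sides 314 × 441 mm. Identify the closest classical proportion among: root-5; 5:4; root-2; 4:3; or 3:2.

Ratio = 441 / 314 ≈ 1.404.
Distances: root-5 2.236 (Δ 0.832); 5:4 1.250 (Δ 0.154); root-2 1.414 (Δ 0.010); 4:3 1.333 (Δ 0.071); 3:2 1.500 (Δ 0.096).

root-2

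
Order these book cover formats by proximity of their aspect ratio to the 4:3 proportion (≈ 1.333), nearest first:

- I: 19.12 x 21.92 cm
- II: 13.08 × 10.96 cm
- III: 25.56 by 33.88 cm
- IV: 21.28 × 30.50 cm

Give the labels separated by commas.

I: 21.92/19.12 ≈ 1.146 → |1.146 − 1.333| = 0.187
II: 13.08/10.96 ≈ 1.193 → |1.193 − 1.333| = 0.140
III: 33.88/25.56 ≈ 1.326 → |1.326 − 1.333| = 0.007
IV: 30.50/21.28 ≈ 1.433 → |1.433 − 1.333| = 0.100

III, IV, II, I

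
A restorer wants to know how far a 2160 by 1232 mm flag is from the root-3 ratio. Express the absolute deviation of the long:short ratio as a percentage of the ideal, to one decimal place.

1.2%

Ratio = 2160 / 1232 ≈ 1.7532.
Ideal root-3 ≈ 1.7321. |1.7532 − 1.7321| / 1.7321 ≈ 1.22% → 1.2%.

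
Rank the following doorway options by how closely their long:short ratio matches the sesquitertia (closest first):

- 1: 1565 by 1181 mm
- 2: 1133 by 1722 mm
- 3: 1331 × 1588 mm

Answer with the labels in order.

1, 3, 2

1: 1565/1181 ≈ 1.325 → |1.325 − 1.333| = 0.008
2: 1722/1133 ≈ 1.520 → |1.520 − 1.333| = 0.187
3: 1588/1331 ≈ 1.193 → |1.193 − 1.333| = 0.140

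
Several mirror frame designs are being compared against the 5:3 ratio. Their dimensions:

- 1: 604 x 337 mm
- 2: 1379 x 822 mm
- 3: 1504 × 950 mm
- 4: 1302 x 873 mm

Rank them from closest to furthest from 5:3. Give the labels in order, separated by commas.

1: 604/337 ≈ 1.792 → |1.792 − 1.667| = 0.125
2: 1379/822 ≈ 1.678 → |1.678 − 1.667| = 0.011
3: 1504/950 ≈ 1.583 → |1.583 − 1.667| = 0.084
4: 1302/873 ≈ 1.491 → |1.491 − 1.667| = 0.176

2, 3, 1, 4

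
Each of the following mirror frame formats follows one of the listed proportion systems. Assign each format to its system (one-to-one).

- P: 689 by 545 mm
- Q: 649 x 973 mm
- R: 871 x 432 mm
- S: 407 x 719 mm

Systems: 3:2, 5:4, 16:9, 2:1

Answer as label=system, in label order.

Ratios: P ≈ 1.264; Q ≈ 1.499; R ≈ 2.016; S ≈ 1.767.
Targets: 3:2 ≈ 1.500; 5:4 ≈ 1.250; 16:9 ≈ 1.778; 2:1 ≈ 2.000.

P=5:4, Q=3:2, R=2:1, S=16:9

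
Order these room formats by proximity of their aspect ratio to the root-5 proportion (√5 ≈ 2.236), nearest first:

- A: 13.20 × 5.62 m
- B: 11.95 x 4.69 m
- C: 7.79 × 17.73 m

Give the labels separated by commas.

C, A, B

Ratios: A = 13.20 / 5.62 ≈ 2.349; B = 11.95 / 4.69 ≈ 2.548; C = 17.73 / 7.79 ≈ 2.276.
|Δ from 2.236|: A 0.113; B 0.312; C 0.040.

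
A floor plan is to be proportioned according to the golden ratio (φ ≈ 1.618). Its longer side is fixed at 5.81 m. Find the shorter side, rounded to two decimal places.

3.59 m

golden ratio ≈ 1.61803.
Shorter side = 5.81 ÷ 1.61803 ≈ 3.5908 → 3.59 m.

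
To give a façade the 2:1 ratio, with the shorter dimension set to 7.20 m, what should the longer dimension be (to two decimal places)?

2:1 = 2.00000.
Longer side = 7.20 × 2.00000 ≈ 14.4000 → 14.40 m.

14.40 m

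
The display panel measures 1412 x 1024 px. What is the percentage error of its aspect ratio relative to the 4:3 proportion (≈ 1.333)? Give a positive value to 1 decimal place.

3.4%

Ratio = 1412 / 1024 ≈ 1.3789.
Ideal 4:3 ≈ 1.3333. |1.3789 − 1.3333| / 1.3333 ≈ 3.42% → 3.4%.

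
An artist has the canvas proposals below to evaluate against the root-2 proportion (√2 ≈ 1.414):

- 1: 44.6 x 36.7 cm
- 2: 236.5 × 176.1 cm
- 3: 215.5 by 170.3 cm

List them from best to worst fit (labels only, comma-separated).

Ratios: 1 = 44.6 / 36.7 ≈ 1.215; 2 = 236.5 / 176.1 ≈ 1.343; 3 = 215.5 / 170.3 ≈ 1.265.
|Δ from 1.414|: 1 0.199; 2 0.071; 3 0.149.

2, 3, 1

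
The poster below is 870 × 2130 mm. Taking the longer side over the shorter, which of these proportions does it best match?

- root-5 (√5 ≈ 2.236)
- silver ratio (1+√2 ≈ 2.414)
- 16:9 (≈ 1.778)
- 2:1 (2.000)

silver ratio

Ratio = 2130 / 870 ≈ 2.448.
Distances: root-5 2.236 (Δ 0.212); silver ratio 2.414 (Δ 0.034); 16:9 1.778 (Δ 0.670); 2:1 2.000 (Δ 0.448).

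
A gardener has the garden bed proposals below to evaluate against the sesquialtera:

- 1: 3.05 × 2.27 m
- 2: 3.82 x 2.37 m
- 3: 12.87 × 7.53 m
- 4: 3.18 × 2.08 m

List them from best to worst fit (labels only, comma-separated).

1: 3.05/2.27 ≈ 1.344 → |1.344 − 1.500| = 0.156
2: 3.82/2.37 ≈ 1.612 → |1.612 − 1.500| = 0.112
3: 12.87/7.53 ≈ 1.709 → |1.709 − 1.500| = 0.209
4: 3.18/2.08 ≈ 1.529 → |1.529 − 1.500| = 0.029

4, 2, 1, 3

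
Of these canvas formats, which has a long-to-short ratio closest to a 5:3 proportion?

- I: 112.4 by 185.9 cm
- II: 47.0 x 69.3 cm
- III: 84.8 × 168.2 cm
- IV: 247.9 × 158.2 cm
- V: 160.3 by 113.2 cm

Target 5:3 ≈ 1.667.
I: 1.654 (Δ0.013)  II: 1.474 (Δ0.193)  III: 1.983 (Δ0.316)  IV: 1.567 (Δ0.100)  V: 1.416 (Δ0.251)

I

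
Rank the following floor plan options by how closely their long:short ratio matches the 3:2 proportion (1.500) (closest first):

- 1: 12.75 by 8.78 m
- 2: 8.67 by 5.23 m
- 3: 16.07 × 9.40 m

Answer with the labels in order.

1, 2, 3

1: 12.75/8.78 ≈ 1.452 → |1.452 − 1.500| = 0.048
2: 8.67/5.23 ≈ 1.658 → |1.658 − 1.500| = 0.158
3: 16.07/9.40 ≈ 1.710 → |1.710 − 1.500| = 0.210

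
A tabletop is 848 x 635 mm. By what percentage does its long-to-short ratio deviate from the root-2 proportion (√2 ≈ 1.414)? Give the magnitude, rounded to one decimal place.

Ratio = 848 / 635 ≈ 1.3354.
Ideal root-2 ≈ 1.4142. |1.3354 − 1.4142| / 1.4142 ≈ 5.57% → 5.6%.

5.6%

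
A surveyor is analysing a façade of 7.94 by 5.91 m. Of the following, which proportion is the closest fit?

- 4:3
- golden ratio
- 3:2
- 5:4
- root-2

Ratio = 7.94 / 5.91 ≈ 1.343.
Distances: 4:3 1.333 (Δ 0.010); golden ratio 1.618 (Δ 0.275); 3:2 1.500 (Δ 0.157); 5:4 1.250 (Δ 0.093); root-2 1.414 (Δ 0.071).

4:3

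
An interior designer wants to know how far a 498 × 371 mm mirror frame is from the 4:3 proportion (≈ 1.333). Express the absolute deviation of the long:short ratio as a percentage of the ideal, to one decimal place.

0.7%

Ratio = 498 / 371 ≈ 1.3423.
Ideal 4:3 ≈ 1.3333. |1.3423 − 1.3333| / 1.3333 ≈ 0.68% → 0.7%.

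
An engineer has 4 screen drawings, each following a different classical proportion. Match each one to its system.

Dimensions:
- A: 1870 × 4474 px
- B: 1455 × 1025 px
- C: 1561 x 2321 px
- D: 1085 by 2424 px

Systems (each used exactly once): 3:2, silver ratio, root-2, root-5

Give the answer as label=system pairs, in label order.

A = 4474/1870 ≈ 2.393 → silver ratio (2.414)
B = 1455/1025 ≈ 1.420 → root-2 (1.414)
C = 2321/1561 ≈ 1.487 → 3:2 (1.500)
D = 2424/1085 ≈ 2.234 → root-5 (2.236)

A=silver ratio, B=root-2, C=3:2, D=root-5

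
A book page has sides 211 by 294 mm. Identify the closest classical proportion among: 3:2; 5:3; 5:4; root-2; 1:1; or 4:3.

root-2

Ratio = 294 / 211 ≈ 1.393.
Distances: 3:2 1.500 (Δ 0.107); 5:3 1.667 (Δ 0.274); 5:4 1.250 (Δ 0.143); root-2 1.414 (Δ 0.021); 1:1 1.000 (Δ 0.393); 4:3 1.333 (Δ 0.060).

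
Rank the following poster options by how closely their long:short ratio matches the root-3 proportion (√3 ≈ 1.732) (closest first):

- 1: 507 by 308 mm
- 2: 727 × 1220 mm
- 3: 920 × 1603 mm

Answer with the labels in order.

3, 2, 1

Ratios: 1 = 507 / 308 ≈ 1.646; 2 = 1220 / 727 ≈ 1.678; 3 = 1603 / 920 ≈ 1.742.
|Δ from 1.732|: 1 0.086; 2 0.054; 3 0.010.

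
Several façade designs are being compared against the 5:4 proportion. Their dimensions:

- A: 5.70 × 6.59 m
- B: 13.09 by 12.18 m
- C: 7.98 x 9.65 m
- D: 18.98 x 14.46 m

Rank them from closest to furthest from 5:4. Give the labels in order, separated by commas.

C, D, A, B

A: 6.59/5.70 ≈ 1.156 → |1.156 − 1.250| = 0.094
B: 13.09/12.18 ≈ 1.075 → |1.075 − 1.250| = 0.175
C: 9.65/7.98 ≈ 1.209 → |1.209 − 1.250| = 0.041
D: 18.98/14.46 ≈ 1.313 → |1.313 − 1.250| = 0.063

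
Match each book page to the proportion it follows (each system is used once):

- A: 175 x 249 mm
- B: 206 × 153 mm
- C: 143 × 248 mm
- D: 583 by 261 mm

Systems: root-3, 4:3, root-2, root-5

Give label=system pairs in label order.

A = 249/175 ≈ 1.423 → root-2 (1.414)
B = 206/153 ≈ 1.346 → 4:3 (1.333)
C = 248/143 ≈ 1.734 → root-3 (1.732)
D = 583/261 ≈ 2.234 → root-5 (2.236)

A=root-2, B=4:3, C=root-3, D=root-5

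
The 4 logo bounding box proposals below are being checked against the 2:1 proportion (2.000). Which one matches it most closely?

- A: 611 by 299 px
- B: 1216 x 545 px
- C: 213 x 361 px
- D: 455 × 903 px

D

Ratios (long/short): A ≈ 2.043; B ≈ 2.231; C ≈ 1.695; D ≈ 1.985.
2:1 ≈ 2.000; option D is nearest (Δ 0.015).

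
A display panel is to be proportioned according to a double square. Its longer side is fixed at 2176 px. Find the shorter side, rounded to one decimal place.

2:1 = 2.00000.
Shorter side = 2176 ÷ 2.00000 ≈ 1088.000 → 1088.0 px.

1088.0 px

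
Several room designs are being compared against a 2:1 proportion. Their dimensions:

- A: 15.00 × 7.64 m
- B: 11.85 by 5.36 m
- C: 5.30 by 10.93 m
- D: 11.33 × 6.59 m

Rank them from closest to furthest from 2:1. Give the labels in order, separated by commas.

A, C, B, D

A: 15.00/7.64 ≈ 1.963 → |1.963 − 2.000| = 0.037
B: 11.85/5.36 ≈ 2.211 → |2.211 − 2.000| = 0.211
C: 10.93/5.30 ≈ 2.062 → |2.062 − 2.000| = 0.062
D: 11.33/6.59 ≈ 1.719 → |1.719 − 2.000| = 0.281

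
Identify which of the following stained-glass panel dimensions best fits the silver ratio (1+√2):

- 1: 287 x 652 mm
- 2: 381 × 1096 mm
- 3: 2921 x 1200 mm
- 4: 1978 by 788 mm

3

Ratios (long/short): 1 ≈ 2.272; 2 ≈ 2.877; 3 ≈ 2.434; 4 ≈ 2.510.
silver ratio ≈ 2.414; option 3 is nearest (Δ 0.020).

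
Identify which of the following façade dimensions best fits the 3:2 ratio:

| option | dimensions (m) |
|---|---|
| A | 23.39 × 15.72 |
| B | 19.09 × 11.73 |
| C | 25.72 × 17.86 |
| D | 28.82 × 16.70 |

A

Ratios (long/short): A ≈ 1.488; B ≈ 1.627; C ≈ 1.440; D ≈ 1.726.
3:2 ≈ 1.500; option A is nearest (Δ 0.012).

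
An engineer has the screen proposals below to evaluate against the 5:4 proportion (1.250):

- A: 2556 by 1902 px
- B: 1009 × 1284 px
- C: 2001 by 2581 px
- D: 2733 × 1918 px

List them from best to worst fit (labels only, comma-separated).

B, C, A, D

Ratios: A = 2556 / 1902 ≈ 1.344; B = 1284 / 1009 ≈ 1.273; C = 2581 / 2001 ≈ 1.290; D = 2733 / 1918 ≈ 1.425.
|Δ from 1.250|: A 0.094; B 0.023; C 0.040; D 0.175.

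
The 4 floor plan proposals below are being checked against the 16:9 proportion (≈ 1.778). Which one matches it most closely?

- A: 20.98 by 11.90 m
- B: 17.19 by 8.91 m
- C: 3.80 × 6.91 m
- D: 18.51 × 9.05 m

Target 16:9 ≈ 1.778.
A: 1.763 (Δ0.015)  B: 1.929 (Δ0.151)  C: 1.818 (Δ0.040)  D: 2.045 (Δ0.267)

A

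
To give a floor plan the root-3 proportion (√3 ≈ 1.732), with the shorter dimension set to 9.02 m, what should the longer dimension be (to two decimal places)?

root-3 ≈ 1.73205.
Longer side = 9.02 × 1.73205 ≈ 15.6231 → 15.62 m.

15.62 m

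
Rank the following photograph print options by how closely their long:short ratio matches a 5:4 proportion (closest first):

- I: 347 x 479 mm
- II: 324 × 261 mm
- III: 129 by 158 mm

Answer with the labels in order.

I: 479/347 ≈ 1.380 → |1.380 − 1.250| = 0.130
II: 324/261 ≈ 1.241 → |1.241 − 1.250| = 0.009
III: 158/129 ≈ 1.225 → |1.225 − 1.250| = 0.025

II, III, I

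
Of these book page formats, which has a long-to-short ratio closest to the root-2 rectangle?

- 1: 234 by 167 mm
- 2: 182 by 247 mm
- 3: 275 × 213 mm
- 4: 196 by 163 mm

Ratios (long/short): 1 ≈ 1.401; 2 ≈ 1.357; 3 ≈ 1.291; 4 ≈ 1.202.
root-2 ≈ 1.414; option 1 is nearest (Δ 0.013).

1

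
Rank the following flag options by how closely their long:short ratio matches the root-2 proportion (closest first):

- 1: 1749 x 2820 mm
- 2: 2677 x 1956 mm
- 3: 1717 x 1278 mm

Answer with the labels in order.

2, 3, 1

1: 2820/1749 ≈ 1.612 → |1.612 − 1.414| = 0.198
2: 2677/1956 ≈ 1.369 → |1.369 − 1.414| = 0.045
3: 1717/1278 ≈ 1.344 → |1.344 − 1.414| = 0.070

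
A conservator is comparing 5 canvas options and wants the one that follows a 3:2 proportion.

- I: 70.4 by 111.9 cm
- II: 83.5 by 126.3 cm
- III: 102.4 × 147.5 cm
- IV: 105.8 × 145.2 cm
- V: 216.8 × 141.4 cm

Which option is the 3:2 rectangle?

II

Target 3:2 ≈ 1.500.
I: 1.589 (Δ0.089)  II: 1.513 (Δ0.013)  III: 1.440 (Δ0.060)  IV: 1.372 (Δ0.128)  V: 1.533 (Δ0.033)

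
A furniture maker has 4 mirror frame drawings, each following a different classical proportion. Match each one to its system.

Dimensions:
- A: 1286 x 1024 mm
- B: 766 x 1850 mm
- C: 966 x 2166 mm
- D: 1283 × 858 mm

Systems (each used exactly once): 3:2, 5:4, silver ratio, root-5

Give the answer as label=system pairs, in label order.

Ratios: A ≈ 1.256; B ≈ 2.415; C ≈ 2.242; D ≈ 1.495.
Targets: 3:2 ≈ 1.500; 5:4 ≈ 1.250; silver ratio ≈ 2.414; root-5 ≈ 2.236.

A=5:4, B=silver ratio, C=root-5, D=3:2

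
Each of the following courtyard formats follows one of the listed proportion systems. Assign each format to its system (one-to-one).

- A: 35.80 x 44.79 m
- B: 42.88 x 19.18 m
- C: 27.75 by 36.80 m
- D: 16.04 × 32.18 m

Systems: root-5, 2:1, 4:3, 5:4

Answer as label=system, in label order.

A=5:4, B=root-5, C=4:3, D=2:1

Ratios: A ≈ 1.251; B ≈ 2.236; C ≈ 1.326; D ≈ 2.006.
Targets: root-5 ≈ 2.236; 2:1 ≈ 2.000; 4:3 ≈ 1.333; 5:4 ≈ 1.250.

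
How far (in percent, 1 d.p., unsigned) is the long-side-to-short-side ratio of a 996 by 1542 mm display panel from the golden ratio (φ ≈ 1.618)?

4.3%

Ratio = 1542 / 996 ≈ 1.5482.
Ideal golden ratio ≈ 1.6180. |1.5482 − 1.6180| / 1.6180 ≈ 4.31% → 4.3%.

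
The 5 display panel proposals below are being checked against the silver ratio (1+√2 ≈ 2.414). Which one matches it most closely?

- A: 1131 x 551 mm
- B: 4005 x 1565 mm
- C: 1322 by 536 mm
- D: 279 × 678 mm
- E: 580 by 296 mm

Ratios (long/short): A ≈ 2.053; B ≈ 2.559; C ≈ 2.466; D ≈ 2.430; E ≈ 1.959.
silver ratio ≈ 2.414; option D is nearest (Δ 0.016).

D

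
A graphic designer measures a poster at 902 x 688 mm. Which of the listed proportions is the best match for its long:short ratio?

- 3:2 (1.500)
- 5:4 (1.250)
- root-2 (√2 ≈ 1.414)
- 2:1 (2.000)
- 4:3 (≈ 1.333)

4:3

902/688 ≈ 1.311. Nearest candidates are 4:3 (1.333, off by 0.022) and 5:4 (1.250, off by 0.061).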